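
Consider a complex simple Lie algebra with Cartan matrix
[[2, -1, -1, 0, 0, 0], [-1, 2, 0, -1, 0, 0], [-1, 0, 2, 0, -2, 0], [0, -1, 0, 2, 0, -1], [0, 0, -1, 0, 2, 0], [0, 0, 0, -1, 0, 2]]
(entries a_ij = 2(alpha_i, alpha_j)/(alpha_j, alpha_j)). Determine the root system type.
B_6 (so(13))

The matrix has rank 6 with 2's on the diagonal. Reading the off-diagonal entries as Dynkin edges (a single edge where a_ij = a_ji = -1; a double or triple edge where a_ij * a_ji = 2 or 3), the diagram is a chain of 6 nodes with a double edge at one end; the terminal node there is the unique short simple root (B_6). One simple-root ordering that puts it in standard form is (alpha_6, alpha_4, alpha_2, alpha_1, alpha_3, alpha_5). So the algebra is type B_6, i.e. so(13).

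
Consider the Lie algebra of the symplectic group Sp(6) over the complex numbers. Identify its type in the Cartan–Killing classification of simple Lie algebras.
This is sp(6), which has dimension 6(6+1)/2 = 21 and rank 6/2 = 3. In the classification of classical Lie algebras, the symplectic algebra sp(2n) has type C_n; here n = 3, so the Dynkin diagram is a chain of 3 nodes with a double edge at one end; the terminal node there is the unique long simple root (C_3). Hence the type is C_3.

C_3 (sp(6))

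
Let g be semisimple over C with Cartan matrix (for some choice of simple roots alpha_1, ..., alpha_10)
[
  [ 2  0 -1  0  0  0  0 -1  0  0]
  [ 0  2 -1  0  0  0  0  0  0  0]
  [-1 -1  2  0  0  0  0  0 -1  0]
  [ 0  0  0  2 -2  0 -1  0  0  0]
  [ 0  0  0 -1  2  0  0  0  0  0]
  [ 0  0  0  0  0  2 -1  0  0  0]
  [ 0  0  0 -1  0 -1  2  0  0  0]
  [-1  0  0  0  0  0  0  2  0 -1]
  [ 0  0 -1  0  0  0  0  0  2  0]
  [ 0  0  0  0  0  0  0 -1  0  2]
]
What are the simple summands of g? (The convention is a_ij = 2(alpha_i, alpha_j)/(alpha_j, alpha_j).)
type B_4 + type D_6

The diagram associated to this matrix has two connected components: the simple roots {alpha_4, alpha_5, alpha_6, alpha_7} form a chain of 4 nodes with a double edge at one end; the terminal node there is the unique short simple root (B_4), and {alpha_1, alpha_2, alpha_3, alpha_8, alpha_9, alpha_10} form a chain of 4 nodes with a fork of two nodes at one end (D_6). A semisimple Lie algebra decomposes uniquely as the direct sum of simple ideals, one per connected component of its Dynkin diagram, so g ≅ B_4 ⊕ D_6 (dimension 36 + 66 = 102).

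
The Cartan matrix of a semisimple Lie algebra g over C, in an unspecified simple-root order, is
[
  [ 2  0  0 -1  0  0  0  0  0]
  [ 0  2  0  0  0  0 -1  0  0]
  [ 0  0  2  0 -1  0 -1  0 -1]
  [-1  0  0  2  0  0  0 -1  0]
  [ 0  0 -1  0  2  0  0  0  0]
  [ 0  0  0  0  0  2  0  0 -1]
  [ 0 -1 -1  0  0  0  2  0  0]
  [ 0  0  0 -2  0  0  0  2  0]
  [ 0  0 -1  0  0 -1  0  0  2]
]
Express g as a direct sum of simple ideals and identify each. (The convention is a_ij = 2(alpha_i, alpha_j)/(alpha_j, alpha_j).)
C_3 + E_6

The diagram associated to this matrix has two connected components: the simple roots {alpha_1, alpha_4, alpha_8} form a chain of 3 nodes with a double edge at one end; the terminal node there is the unique long simple root (C_3), and {alpha_2, alpha_3, alpha_5, alpha_6, alpha_7, alpha_9} form a chain of 5 nodes with one extra node attached to the third node from one end (E_6). A semisimple Lie algebra decomposes uniquely as the direct sum of simple ideals, one per connected component of its Dynkin diagram, so g ≅ C_3 ⊕ E_6 (dimension 21 + 78 = 99).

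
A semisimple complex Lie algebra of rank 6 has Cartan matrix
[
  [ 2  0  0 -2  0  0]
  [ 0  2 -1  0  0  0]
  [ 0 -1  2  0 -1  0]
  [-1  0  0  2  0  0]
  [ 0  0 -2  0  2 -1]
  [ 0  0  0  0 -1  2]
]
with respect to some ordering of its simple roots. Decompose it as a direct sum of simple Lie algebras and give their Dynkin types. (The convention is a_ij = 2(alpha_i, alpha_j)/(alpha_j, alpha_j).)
B2 ⊕ F4

The diagram associated to this matrix has two connected components: the simple roots {alpha_1, alpha_4} form a chain of 2 nodes with a double edge at one end; the terminal node there is the unique short simple root (B_2), and {alpha_2, alpha_3, alpha_5, alpha_6} form a chain of 4 nodes with a double edge between the middle two (F_4). A semisimple Lie algebra decomposes uniquely as the direct sum of simple ideals, one per connected component of its Dynkin diagram, so g ≅ B_2 ⊕ F_4 (dimension 10 + 52 = 62).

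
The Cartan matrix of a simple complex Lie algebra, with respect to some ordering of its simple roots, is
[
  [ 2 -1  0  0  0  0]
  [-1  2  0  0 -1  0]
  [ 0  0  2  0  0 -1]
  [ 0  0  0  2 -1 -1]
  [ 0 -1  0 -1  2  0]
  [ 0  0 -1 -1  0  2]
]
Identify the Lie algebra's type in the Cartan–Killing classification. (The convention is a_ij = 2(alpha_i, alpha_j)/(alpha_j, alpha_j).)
A6

The matrix has rank 6 with 2's on the diagonal. Reading the off-diagonal entries as Dynkin edges (a single edge where a_ij = a_ji = -1; a double or triple edge where a_ij * a_ji = 2 or 3), the diagram is a chain of 6 nodes with single edges (A_6). One simple-root ordering that puts it in standard form is (alpha_3, alpha_6, alpha_4, alpha_5, alpha_2, alpha_1). So the algebra is type A_6, i.e. sl(7).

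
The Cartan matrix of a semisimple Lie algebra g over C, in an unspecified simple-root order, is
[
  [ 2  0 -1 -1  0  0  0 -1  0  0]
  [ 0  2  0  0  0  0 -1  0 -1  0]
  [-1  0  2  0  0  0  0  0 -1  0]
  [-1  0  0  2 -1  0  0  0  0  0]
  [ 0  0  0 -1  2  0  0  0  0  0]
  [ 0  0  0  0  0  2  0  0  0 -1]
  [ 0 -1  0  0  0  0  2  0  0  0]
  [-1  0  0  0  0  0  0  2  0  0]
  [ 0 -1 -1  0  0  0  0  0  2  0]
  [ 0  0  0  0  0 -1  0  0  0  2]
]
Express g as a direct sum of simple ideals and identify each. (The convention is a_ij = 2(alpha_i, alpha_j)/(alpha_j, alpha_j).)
type A_2 ⊕ type E_8

The diagram associated to this matrix has two connected components: the simple roots {alpha_6, alpha_10} form a chain of 2 nodes with single edges (A_2), and {alpha_1, alpha_2, alpha_3, alpha_4, alpha_5, alpha_7, alpha_8, alpha_9} form a chain of 7 nodes with one extra node attached to the third node from one end (E_8). A semisimple Lie algebra decomposes uniquely as the direct sum of simple ideals, one per connected component of its Dynkin diagram, so g ≅ A_2 ⊕ E_8 (dimension 8 + 248 = 256).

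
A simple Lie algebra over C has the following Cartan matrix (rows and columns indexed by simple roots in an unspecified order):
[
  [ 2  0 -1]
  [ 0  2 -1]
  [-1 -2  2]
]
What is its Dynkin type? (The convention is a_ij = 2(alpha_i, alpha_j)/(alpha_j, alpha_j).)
The matrix has rank 3 with 2's on the diagonal. Reading the off-diagonal entries as Dynkin edges (a single edge where a_ij = a_ji = -1; a double or triple edge where a_ij * a_ji = 2 or 3), the diagram is a chain of 3 nodes with a double edge at one end; the terminal node there is the unique short simple root (B_3). One simple-root ordering that puts it in standard form is (alpha_1, alpha_3, alpha_2). So the algebra is type B_3, i.e. so(7).

B_3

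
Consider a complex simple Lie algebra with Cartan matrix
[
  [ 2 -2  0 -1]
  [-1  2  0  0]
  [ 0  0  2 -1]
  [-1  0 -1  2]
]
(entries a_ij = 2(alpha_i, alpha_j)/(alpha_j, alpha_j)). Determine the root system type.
The matrix has rank 4 with 2's on the diagonal. Reading the off-diagonal entries as Dynkin edges (a single edge where a_ij = a_ji = -1; a double or triple edge where a_ij * a_ji = 2 or 3), the diagram is a chain of 4 nodes with a double edge at one end; the terminal node there is the unique short simple root (B_4). One simple-root ordering that puts it in standard form is (alpha_3, alpha_4, alpha_1, alpha_2). So the algebra is type B_4, i.e. so(9).

B_4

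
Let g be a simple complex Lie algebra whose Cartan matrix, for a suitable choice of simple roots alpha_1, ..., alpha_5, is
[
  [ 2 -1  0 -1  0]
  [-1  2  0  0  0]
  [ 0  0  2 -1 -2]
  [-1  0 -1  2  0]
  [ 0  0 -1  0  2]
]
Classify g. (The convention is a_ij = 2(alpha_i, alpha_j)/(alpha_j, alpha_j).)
The matrix has rank 5 with 2's on the diagonal. Reading the off-diagonal entries as Dynkin edges (a single edge where a_ij = a_ji = -1; a double or triple edge where a_ij * a_ji = 2 or 3), the diagram is a chain of 5 nodes with a double edge at one end; the terminal node there is the unique short simple root (B_5). One simple-root ordering that puts it in standard form is (alpha_2, alpha_1, alpha_4, alpha_3, alpha_5). So the algebra is type B_5, i.e. so(11).

B_5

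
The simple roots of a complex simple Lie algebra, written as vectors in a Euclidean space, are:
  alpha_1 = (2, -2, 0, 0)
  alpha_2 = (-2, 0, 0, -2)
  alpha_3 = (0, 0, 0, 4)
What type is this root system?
Compute the Cartan integers a_ij = 2(alpha_i, alpha_j)/(alpha_j, alpha_j); the resulting 3x3 Cartan matrix is
[[2, -1, 0], [-1, 2, -1], [0, -2, 2]].
The roots have two lengths (squared-length ratio 2:1); the short ones are alpha_{1,2}. The associated Dynkin diagram is a chain of 3 nodes with a double edge at one end; the terminal node there is the unique long simple root (C_3), so the type is C_3 (the algebra sp(6)).

C_3 (sp(6))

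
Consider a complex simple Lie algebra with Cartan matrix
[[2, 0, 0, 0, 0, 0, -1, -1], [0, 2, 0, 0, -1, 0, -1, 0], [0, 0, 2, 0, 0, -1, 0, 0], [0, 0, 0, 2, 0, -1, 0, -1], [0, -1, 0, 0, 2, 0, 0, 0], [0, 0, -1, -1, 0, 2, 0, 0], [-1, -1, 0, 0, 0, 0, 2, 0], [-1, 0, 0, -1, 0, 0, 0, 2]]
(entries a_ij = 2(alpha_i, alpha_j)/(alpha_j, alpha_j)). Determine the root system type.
type A_8

The matrix has rank 8 with 2's on the diagonal. Reading the off-diagonal entries as Dynkin edges (a single edge where a_ij = a_ji = -1; a double or triple edge where a_ij * a_ji = 2 or 3), the diagram is a chain of 8 nodes with single edges (A_8). One simple-root ordering that puts it in standard form is (alpha_3, alpha_6, alpha_4, alpha_8, alpha_1, alpha_7, alpha_2, alpha_5). So the algebra is type A_8, i.e. sl(9).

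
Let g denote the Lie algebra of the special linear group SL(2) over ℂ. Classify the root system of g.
This is sl(2), which has dimension 2^2 - 1 = 3 and rank 2 - 1 = 1 (a Cartan subalgebra is the diagonal traceless matrices). In the classification of classical Lie algebras, the special linear algebra sl(n+1) has type A_n; here n = 1, so the Dynkin diagram is a chain of 1 nodes with single edges (A_1). Hence the type is A_1.

type A_1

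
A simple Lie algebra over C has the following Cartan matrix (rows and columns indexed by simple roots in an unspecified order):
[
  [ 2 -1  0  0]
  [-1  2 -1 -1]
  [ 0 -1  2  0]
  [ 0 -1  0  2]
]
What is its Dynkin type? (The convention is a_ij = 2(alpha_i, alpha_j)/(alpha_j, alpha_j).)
The matrix has rank 4 with 2's on the diagonal. Reading the off-diagonal entries as Dynkin edges (a single edge where a_ij = a_ji = -1; a double or triple edge where a_ij * a_ji = 2 or 3), the diagram is a chain of 2 nodes with a fork of two nodes at one end (D_4). One simple-root ordering that puts it in standard form is (alpha_1, alpha_2, alpha_4, alpha_3). So the algebra is type D_4, i.e. so(8).

D4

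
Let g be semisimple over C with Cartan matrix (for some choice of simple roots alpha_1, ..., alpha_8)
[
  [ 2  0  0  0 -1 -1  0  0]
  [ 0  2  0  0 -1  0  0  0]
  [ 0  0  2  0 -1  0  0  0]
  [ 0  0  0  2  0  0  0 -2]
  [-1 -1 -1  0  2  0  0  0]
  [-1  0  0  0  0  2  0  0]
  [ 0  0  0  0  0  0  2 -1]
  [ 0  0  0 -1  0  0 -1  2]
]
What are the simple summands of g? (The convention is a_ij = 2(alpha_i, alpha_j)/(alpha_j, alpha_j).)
The diagram associated to this matrix has two connected components: the simple roots {alpha_4, alpha_7, alpha_8} form a chain of 3 nodes with a double edge at one end; the terminal node there is the unique long simple root (C_3), and {alpha_1, alpha_2, alpha_3, alpha_5, alpha_6} form a chain of 3 nodes with a fork of two nodes at one end (D_5). A semisimple Lie algebra decomposes uniquely as the direct sum of simple ideals, one per connected component of its Dynkin diagram, so g ≅ C_3 ⊕ D_5 (dimension 21 + 45 = 66).

C_3 ⊕ D_5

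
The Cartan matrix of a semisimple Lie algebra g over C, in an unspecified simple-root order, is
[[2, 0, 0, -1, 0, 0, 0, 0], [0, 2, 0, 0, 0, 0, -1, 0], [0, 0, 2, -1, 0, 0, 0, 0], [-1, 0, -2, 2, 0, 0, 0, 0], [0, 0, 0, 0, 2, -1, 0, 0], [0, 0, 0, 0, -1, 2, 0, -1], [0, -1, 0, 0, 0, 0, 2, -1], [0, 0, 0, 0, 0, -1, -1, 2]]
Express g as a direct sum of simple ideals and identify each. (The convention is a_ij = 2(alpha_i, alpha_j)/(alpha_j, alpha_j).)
The diagram associated to this matrix has two connected components: the simple roots {alpha_2, alpha_5, alpha_6, alpha_7, alpha_8} form a chain of 5 nodes with single edges (A_5), and {alpha_1, alpha_3, alpha_4} form a chain of 3 nodes with a double edge at one end; the terminal node there is the unique short simple root (B_3). A semisimple Lie algebra decomposes uniquely as the direct sum of simple ideals, one per connected component of its Dynkin diagram, so g ≅ A_5 ⊕ B_3 (dimension 35 + 21 = 56).

A_5 + B_3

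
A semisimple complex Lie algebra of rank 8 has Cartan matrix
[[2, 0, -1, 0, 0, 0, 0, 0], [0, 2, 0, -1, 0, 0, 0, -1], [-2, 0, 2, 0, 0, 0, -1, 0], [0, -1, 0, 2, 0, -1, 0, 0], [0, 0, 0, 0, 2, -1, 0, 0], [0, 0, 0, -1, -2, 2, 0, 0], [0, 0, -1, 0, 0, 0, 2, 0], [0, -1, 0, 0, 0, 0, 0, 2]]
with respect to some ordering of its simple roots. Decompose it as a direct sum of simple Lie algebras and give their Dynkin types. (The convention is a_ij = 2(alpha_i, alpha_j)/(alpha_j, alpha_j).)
The diagram associated to this matrix has two connected components: the simple roots {alpha_1, alpha_3, alpha_7} form a chain of 3 nodes with a double edge at one end; the terminal node there is the unique short simple root (B_3), and {alpha_2, alpha_4, alpha_5, alpha_6, alpha_8} form a chain of 5 nodes with a double edge at one end; the terminal node there is the unique short simple root (B_5). A semisimple Lie algebra decomposes uniquely as the direct sum of simple ideals, one per connected component of its Dynkin diagram, so g ≅ B_3 ⊕ B_5 (dimension 21 + 55 = 76).

B3 ⊕ B5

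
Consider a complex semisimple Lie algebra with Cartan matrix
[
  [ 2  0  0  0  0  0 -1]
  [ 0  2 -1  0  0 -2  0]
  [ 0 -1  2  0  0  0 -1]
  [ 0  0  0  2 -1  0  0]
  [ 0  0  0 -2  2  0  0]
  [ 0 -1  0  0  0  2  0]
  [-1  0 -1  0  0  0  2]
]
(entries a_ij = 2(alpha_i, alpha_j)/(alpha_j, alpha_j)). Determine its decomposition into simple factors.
The diagram associated to this matrix has two connected components: the simple roots {alpha_4, alpha_5} form a chain of 2 nodes with a double edge at one end; the terminal node there is the unique short simple root (B_2), and {alpha_1, alpha_2, alpha_3, alpha_6, alpha_7} form a chain of 5 nodes with a double edge at one end; the terminal node there is the unique short simple root (B_5). A semisimple Lie algebra decomposes uniquely as the direct sum of simple ideals, one per connected component of its Dynkin diagram, so g ≅ B_2 ⊕ B_5 (dimension 10 + 55 = 65).

B_2 ⊕ B_5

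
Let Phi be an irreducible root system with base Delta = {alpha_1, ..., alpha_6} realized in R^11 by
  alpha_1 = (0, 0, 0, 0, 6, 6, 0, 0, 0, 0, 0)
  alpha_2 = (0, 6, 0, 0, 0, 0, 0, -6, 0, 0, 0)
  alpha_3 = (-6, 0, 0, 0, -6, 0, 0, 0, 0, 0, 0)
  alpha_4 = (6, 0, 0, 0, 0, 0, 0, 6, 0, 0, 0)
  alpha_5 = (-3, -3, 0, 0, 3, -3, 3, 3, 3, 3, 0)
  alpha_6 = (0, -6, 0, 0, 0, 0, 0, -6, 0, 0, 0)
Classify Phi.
E_6

Compute the Cartan integers a_ij = 2(alpha_i, alpha_j)/(alpha_j, alpha_j); the resulting 6x6 Cartan matrix is
[[2, 0, -1, 0, 0, 0], [0, 2, 0, -1, -1, 0], [-1, 0, 2, -1, 0, 0], [0, -1, -1, 2, 0, -1], [0, -1, 0, 0, 2, 0], [0, 0, 0, -1, 0, 2]].
All simple roots have the same length, so the diagram is simply laced. The associated Dynkin diagram is a chain of 5 nodes with one extra node attached to the third node from one end (E_6), so the type is E_6.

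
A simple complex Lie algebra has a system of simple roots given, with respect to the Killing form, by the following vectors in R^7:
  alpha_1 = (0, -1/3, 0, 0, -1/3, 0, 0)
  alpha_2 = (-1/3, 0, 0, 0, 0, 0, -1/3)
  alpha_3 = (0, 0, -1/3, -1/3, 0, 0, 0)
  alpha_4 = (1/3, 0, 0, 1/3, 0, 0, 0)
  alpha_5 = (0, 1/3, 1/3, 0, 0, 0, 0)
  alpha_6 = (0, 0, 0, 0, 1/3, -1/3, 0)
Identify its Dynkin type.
Compute the Cartan integers a_ij = 2(alpha_i, alpha_j)/(alpha_j, alpha_j); the resulting 6x6 Cartan matrix is
[[2, 0, 0, 0, -1, -1], [0, 2, 0, -1, 0, 0], [0, 0, 2, -1, -1, 0], [0, -1, -1, 2, 0, 0], [-1, 0, -1, 0, 2, 0], [-1, 0, 0, 0, 0, 2]].
All simple roots have the same length, so the diagram is simply laced. The associated Dynkin diagram is a chain of 6 nodes with single edges (A_6), so the type is A_6 (the algebra sl(7)).

type A_6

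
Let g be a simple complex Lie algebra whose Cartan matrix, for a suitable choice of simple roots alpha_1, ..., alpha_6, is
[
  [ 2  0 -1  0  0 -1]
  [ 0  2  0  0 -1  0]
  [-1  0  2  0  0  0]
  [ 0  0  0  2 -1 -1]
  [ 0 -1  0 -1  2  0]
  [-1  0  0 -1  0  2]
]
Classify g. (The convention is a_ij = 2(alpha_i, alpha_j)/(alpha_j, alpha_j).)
The matrix has rank 6 with 2's on the diagonal. Reading the off-diagonal entries as Dynkin edges (a single edge where a_ij = a_ji = -1; a double or triple edge where a_ij * a_ji = 2 or 3), the diagram is a chain of 6 nodes with single edges (A_6). One simple-root ordering that puts it in standard form is (alpha_3, alpha_1, alpha_6, alpha_4, alpha_5, alpha_2). So the algebra is type A_6, i.e. sl(7).

A_6 (sl(7))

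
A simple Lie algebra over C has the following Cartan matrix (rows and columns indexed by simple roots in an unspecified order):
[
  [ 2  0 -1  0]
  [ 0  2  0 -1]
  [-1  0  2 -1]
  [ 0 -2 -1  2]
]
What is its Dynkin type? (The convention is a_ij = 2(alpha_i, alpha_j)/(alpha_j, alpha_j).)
The matrix has rank 4 with 2's on the diagonal. Reading the off-diagonal entries as Dynkin edges (a single edge where a_ij = a_ji = -1; a double or triple edge where a_ij * a_ji = 2 or 3), the diagram is a chain of 4 nodes with a double edge at one end; the terminal node there is the unique short simple root (B_4). One simple-root ordering that puts it in standard form is (alpha_1, alpha_3, alpha_4, alpha_2). So the algebra is type B_4, i.e. so(9).

type B_4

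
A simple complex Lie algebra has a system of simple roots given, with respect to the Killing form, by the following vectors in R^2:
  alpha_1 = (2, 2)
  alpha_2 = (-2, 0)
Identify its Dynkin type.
Compute the Cartan integers a_ij = 2(alpha_i, alpha_j)/(alpha_j, alpha_j); the resulting 2x2 Cartan matrix is
[[2, -2], [-1, 2]].
The roots have two lengths (squared-length ratio 2:1); the short ones are alpha_{2}. The associated Dynkin diagram is a chain of 2 nodes with a double edge at one end; the terminal node there is the unique short simple root (B_2), so the type is B_2 (the algebra so(5)).

B2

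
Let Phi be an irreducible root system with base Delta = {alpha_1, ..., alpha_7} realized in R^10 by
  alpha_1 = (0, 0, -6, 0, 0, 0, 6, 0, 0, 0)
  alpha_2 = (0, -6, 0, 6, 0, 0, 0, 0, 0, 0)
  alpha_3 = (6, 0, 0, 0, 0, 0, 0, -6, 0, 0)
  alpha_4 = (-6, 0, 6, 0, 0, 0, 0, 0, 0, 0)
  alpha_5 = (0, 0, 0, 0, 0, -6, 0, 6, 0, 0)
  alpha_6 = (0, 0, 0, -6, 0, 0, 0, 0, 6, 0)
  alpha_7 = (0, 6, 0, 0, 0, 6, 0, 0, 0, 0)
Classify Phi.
A_7

Compute the Cartan integers a_ij = 2(alpha_i, alpha_j)/(alpha_j, alpha_j); the resulting 7x7 Cartan matrix is
[[2, 0, 0, -1, 0, 0, 0], [0, 2, 0, 0, 0, -1, -1], [0, 0, 2, -1, -1, 0, 0], [-1, 0, -1, 2, 0, 0, 0], [0, 0, -1, 0, 2, 0, -1], [0, -1, 0, 0, 0, 2, 0], [0, -1, 0, 0, -1, 0, 2]].
All simple roots have the same length, so the diagram is simply laced. The associated Dynkin diagram is a chain of 7 nodes with single edges (A_7), so the type is A_7 (the algebra sl(8)).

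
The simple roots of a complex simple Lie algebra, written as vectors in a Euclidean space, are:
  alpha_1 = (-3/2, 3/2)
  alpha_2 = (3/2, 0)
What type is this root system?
Compute the Cartan integers a_ij = 2(alpha_i, alpha_j)/(alpha_j, alpha_j); the resulting 2x2 Cartan matrix is
[[2, -2], [-1, 2]].
The roots have two lengths (squared-length ratio 2:1); the short ones are alpha_{2}. The associated Dynkin diagram is a chain of 2 nodes with a double edge at one end; the terminal node there is the unique short simple root (B_2), so the type is B_2 (the algebra so(5)).

B_2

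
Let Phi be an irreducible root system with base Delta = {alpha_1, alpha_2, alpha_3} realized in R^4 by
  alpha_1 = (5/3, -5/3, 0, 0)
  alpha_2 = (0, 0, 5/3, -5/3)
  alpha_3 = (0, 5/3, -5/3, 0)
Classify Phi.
Compute the Cartan integers a_ij = 2(alpha_i, alpha_j)/(alpha_j, alpha_j); the resulting 3x3 Cartan matrix is
[[2, 0, -1], [0, 2, -1], [-1, -1, 2]].
All simple roots have the same length, so the diagram is simply laced. The associated Dynkin diagram is a chain of 3 nodes with single edges (A_3), so the type is A_3 (the algebra sl(4)).

A_3 (sl(4))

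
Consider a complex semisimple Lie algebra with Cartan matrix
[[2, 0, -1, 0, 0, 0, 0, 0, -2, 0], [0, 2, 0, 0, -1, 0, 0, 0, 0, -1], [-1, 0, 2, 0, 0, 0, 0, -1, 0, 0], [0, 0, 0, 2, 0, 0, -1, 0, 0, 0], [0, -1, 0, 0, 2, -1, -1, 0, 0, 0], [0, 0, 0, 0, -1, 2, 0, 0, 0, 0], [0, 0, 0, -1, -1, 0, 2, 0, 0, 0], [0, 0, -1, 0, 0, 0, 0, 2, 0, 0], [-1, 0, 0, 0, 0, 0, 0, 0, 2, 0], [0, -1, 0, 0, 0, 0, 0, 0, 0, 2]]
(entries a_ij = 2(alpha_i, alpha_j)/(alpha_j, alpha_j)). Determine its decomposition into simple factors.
B_4 ⊕ E_6

The diagram associated to this matrix has two connected components: the simple roots {alpha_1, alpha_3, alpha_8, alpha_9} form a chain of 4 nodes with a double edge at one end; the terminal node there is the unique short simple root (B_4), and {alpha_2, alpha_4, alpha_5, alpha_6, alpha_7, alpha_10} form a chain of 5 nodes with one extra node attached to the third node from one end (E_6). A semisimple Lie algebra decomposes uniquely as the direct sum of simple ideals, one per connected component of its Dynkin diagram, so g ≅ B_4 ⊕ E_6 (dimension 36 + 78 = 114).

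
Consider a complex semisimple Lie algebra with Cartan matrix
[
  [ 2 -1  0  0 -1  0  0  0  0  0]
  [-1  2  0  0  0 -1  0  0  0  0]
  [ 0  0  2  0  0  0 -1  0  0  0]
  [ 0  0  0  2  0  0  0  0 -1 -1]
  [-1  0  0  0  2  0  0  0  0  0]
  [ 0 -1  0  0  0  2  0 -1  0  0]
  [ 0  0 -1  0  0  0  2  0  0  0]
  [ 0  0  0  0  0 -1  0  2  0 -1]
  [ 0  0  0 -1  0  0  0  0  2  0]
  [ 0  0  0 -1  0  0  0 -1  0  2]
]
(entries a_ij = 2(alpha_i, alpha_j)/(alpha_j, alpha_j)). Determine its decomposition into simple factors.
A_2 + A_8

The diagram associated to this matrix has two connected components: the simple roots {alpha_3, alpha_7} form a chain of 2 nodes with single edges (A_2), and {alpha_1, alpha_2, alpha_4, alpha_5, alpha_6, alpha_8, alpha_9, alpha_10} form a chain of 8 nodes with single edges (A_8). A semisimple Lie algebra decomposes uniquely as the direct sum of simple ideals, one per connected component of its Dynkin diagram, so g ≅ A_2 ⊕ A_8 (dimension 8 + 80 = 88).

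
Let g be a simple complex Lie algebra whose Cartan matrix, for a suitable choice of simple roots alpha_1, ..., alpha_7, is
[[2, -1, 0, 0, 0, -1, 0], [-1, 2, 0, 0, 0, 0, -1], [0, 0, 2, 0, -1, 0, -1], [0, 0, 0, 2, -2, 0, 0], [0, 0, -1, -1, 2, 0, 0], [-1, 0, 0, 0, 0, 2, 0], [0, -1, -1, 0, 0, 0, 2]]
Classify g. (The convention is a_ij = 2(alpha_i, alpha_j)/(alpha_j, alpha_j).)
type C_7

The matrix has rank 7 with 2's on the diagonal. Reading the off-diagonal entries as Dynkin edges (a single edge where a_ij = a_ji = -1; a double or triple edge where a_ij * a_ji = 2 or 3), the diagram is a chain of 7 nodes with a double edge at one end; the terminal node there is the unique long simple root (C_7). One simple-root ordering that puts it in standard form is (alpha_6, alpha_1, alpha_2, alpha_7, alpha_3, alpha_5, alpha_4). So the algebra is type C_7, i.e. sp(14).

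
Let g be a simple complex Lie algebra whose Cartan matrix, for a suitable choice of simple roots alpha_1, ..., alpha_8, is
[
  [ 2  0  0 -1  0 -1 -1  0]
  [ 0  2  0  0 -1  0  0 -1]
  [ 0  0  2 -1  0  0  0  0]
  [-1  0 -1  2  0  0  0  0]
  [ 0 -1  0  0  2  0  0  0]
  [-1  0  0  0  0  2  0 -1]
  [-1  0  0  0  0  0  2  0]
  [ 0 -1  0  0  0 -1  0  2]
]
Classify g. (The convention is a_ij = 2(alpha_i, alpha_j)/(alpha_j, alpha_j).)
E8

The matrix has rank 8 with 2's on the diagonal. Reading the off-diagonal entries as Dynkin edges (a single edge where a_ij = a_ji = -1; a double or triple edge where a_ij * a_ji = 2 or 3), the diagram is a chain of 7 nodes with one extra node attached to the third node from one end (E_8). One simple-root ordering that puts it in standard form is (alpha_3, alpha_7, alpha_4, alpha_1, alpha_6, alpha_8, alpha_2, alpha_5). So the algebra is type E_8.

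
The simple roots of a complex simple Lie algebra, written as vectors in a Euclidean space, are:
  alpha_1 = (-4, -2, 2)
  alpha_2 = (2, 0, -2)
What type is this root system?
G2

Compute the Cartan integers a_ij = 2(alpha_i, alpha_j)/(alpha_j, alpha_j); the resulting 2x2 Cartan matrix is
[[2, -3], [-1, 2]].
The roots have two lengths (squared-length ratio 3:1); the short ones are alpha_{2}. The associated Dynkin diagram is two nodes joined by a triple edge (G_2), so the type is G_2.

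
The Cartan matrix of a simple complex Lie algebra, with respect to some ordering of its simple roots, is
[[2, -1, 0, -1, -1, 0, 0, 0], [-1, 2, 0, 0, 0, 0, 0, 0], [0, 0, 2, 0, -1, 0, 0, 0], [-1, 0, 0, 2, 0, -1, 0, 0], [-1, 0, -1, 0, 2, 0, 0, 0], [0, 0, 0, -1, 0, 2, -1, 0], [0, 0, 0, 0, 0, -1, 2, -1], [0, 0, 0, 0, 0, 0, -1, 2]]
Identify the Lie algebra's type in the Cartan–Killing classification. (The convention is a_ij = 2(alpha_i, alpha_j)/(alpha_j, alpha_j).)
E8

The matrix has rank 8 with 2's on the diagonal. Reading the off-diagonal entries as Dynkin edges (a single edge where a_ij = a_ji = -1; a double or triple edge where a_ij * a_ji = 2 or 3), the diagram is a chain of 7 nodes with one extra node attached to the third node from one end (E_8). One simple-root ordering that puts it in standard form is (alpha_3, alpha_2, alpha_5, alpha_1, alpha_4, alpha_6, alpha_7, alpha_8). So the algebra is type E_8.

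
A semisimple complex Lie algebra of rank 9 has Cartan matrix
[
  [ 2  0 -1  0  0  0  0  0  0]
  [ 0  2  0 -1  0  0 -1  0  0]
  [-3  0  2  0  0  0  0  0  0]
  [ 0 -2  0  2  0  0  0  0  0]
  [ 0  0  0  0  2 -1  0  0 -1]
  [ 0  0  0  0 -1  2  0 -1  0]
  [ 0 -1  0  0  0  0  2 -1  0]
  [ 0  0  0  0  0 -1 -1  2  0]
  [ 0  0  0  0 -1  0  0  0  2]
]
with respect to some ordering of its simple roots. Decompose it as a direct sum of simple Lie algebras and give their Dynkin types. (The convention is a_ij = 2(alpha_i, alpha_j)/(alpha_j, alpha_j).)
C_7 + G_2

The diagram associated to this matrix has two connected components: the simple roots {alpha_2, alpha_4, alpha_5, alpha_6, alpha_7, alpha_8, alpha_9} form a chain of 7 nodes with a double edge at one end; the terminal node there is the unique long simple root (C_7), and {alpha_1, alpha_3} form two nodes joined by a triple edge (G_2). A semisimple Lie algebra decomposes uniquely as the direct sum of simple ideals, one per connected component of its Dynkin diagram, so g ≅ C_7 ⊕ G_2 (dimension 105 + 14 = 119).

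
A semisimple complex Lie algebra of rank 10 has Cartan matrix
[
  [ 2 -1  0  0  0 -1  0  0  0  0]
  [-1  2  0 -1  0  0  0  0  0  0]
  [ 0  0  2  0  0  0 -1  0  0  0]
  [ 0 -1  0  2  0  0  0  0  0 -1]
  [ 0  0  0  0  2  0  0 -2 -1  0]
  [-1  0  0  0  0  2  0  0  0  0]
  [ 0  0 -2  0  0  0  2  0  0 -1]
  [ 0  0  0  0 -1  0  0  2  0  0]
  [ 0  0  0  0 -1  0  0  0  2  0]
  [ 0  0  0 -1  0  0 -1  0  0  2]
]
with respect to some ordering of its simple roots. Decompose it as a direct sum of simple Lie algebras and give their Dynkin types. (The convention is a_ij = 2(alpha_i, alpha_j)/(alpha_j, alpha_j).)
The diagram associated to this matrix has two connected components: the simple roots {alpha_5, alpha_8, alpha_9} form a chain of 3 nodes with a double edge at one end; the terminal node there is the unique short simple root (B_3), and {alpha_1, alpha_2, alpha_3, alpha_4, alpha_6, alpha_7, alpha_10} form a chain of 7 nodes with a double edge at one end; the terminal node there is the unique short simple root (B_7). A semisimple Lie algebra decomposes uniquely as the direct sum of simple ideals, one per connected component of its Dynkin diagram, so g ≅ B_3 ⊕ B_7 (dimension 21 + 105 = 126).

B_3 (so(7)) + B_7 (so(15))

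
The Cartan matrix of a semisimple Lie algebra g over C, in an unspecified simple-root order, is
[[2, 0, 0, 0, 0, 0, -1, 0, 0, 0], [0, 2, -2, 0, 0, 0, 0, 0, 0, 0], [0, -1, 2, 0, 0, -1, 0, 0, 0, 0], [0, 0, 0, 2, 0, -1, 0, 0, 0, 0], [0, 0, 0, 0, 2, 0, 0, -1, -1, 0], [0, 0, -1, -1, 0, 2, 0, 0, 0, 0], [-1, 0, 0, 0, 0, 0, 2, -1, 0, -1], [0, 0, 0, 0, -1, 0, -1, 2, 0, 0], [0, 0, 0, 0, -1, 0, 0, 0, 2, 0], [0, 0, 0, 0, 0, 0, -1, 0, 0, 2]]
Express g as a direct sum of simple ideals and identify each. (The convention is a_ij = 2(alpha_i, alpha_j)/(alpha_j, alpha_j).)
The diagram associated to this matrix has two connected components: the simple roots {alpha_2, alpha_3, alpha_4, alpha_6} form a chain of 4 nodes with a double edge at one end; the terminal node there is the unique long simple root (C_4), and {alpha_1, alpha_5, alpha_7, alpha_8, alpha_9, alpha_10} form a chain of 4 nodes with a fork of two nodes at one end (D_6). A semisimple Lie algebra decomposes uniquely as the direct sum of simple ideals, one per connected component of its Dynkin diagram, so g ≅ C_4 ⊕ D_6 (dimension 36 + 66 = 102).

type C_4 ⊕ type D_6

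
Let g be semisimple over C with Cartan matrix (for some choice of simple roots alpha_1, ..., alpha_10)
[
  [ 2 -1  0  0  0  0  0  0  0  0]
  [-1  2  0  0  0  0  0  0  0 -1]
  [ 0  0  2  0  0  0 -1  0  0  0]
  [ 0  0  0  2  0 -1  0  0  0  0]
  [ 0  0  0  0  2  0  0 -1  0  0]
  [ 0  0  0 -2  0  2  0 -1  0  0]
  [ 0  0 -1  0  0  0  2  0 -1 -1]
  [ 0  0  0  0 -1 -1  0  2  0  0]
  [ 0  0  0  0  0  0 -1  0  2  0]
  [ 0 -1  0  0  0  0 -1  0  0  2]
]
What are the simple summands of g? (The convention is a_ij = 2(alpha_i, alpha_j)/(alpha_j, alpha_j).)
The diagram associated to this matrix has two connected components: the simple roots {alpha_4, alpha_5, alpha_6, alpha_8} form a chain of 4 nodes with a double edge at one end; the terminal node there is the unique short simple root (B_4), and {alpha_1, alpha_2, alpha_3, alpha_7, alpha_9, alpha_10} form a chain of 4 nodes with a fork of two nodes at one end (D_6). A semisimple Lie algebra decomposes uniquely as the direct sum of simple ideals, one per connected component of its Dynkin diagram, so g ≅ B_4 ⊕ D_6 (dimension 36 + 66 = 102).

B_4 (so(9)) + D_6 (so(12))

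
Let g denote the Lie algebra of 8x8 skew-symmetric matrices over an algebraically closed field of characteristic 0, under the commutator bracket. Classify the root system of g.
type D_4

This is so(8) with 8 even, which has dimension 8(8-1)/2 = 28 and rank 8/2 = 4. In the classification of classical Lie algebras, the orthogonal algebra so(2n) in an even number of variables has type D_n; here n = 4, so the Dynkin diagram is a chain of 2 nodes with a fork of two nodes at one end (D_4). Hence the type is D_4.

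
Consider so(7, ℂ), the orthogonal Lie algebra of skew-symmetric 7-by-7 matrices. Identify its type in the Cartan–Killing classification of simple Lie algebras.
This is so(7) with 7 odd, which has dimension 7(7-1)/2 = 21 and rank (7-1)/2 = 3. In the classification of classical Lie algebras, the orthogonal algebra so(2n+1) in an odd number of variables has type B_n; here n = 3, so the Dynkin diagram is a chain of 3 nodes with a double edge at one end; the terminal node there is the unique short simple root (B_3). Hence the type is B_3.

B_3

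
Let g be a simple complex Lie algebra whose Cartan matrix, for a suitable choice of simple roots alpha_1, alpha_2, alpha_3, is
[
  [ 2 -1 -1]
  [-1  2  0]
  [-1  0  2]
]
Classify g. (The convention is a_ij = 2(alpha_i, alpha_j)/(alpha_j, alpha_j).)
The matrix has rank 3 with 2's on the diagonal. Reading the off-diagonal entries as Dynkin edges (a single edge where a_ij = a_ji = -1; a double or triple edge where a_ij * a_ji = 2 or 3), the diagram is a chain of 3 nodes with single edges (A_3). One simple-root ordering that puts it in standard form is (alpha_3, alpha_1, alpha_2). So the algebra is type A_3, i.e. sl(4).

A_3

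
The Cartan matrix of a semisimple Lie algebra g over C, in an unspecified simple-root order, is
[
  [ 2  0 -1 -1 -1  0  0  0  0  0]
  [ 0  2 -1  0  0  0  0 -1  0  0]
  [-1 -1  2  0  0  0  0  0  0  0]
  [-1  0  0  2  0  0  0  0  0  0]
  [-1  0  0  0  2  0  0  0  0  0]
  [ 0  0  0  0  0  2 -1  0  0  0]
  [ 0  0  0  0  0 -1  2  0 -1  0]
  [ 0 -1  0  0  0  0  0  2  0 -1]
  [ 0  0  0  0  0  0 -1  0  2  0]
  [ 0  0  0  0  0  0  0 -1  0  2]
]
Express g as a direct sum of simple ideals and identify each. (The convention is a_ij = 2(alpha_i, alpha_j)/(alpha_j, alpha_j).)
The diagram associated to this matrix has two connected components: the simple roots {alpha_6, alpha_7, alpha_9} form a chain of 3 nodes with single edges (A_3), and {alpha_1, alpha_2, alpha_3, alpha_4, alpha_5, alpha_8, alpha_10} form a chain of 5 nodes with a fork of two nodes at one end (D_7). A semisimple Lie algebra decomposes uniquely as the direct sum of simple ideals, one per connected component of its Dynkin diagram, so g ≅ A_3 ⊕ D_7 (dimension 15 + 91 = 106).

A_3 (sl(4)) ⊕ D_7 (so(14))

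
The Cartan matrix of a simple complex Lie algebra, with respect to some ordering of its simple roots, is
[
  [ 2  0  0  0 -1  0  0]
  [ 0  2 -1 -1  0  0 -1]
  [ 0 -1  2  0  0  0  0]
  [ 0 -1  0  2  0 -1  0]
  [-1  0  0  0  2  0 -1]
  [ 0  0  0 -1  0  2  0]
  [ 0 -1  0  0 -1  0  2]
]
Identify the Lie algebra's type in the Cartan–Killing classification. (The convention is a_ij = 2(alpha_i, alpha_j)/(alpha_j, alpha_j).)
The matrix has rank 7 with 2's on the diagonal. Reading the off-diagonal entries as Dynkin edges (a single edge where a_ij = a_ji = -1; a double or triple edge where a_ij * a_ji = 2 or 3), the diagram is a chain of 6 nodes with one extra node attached to the third node from one end (E_7). One simple-root ordering that puts it in standard form is (alpha_6, alpha_3, alpha_4, alpha_2, alpha_7, alpha_5, alpha_1). So the algebra is type E_7.

E_7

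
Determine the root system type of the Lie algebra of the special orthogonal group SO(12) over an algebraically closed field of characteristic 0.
This is so(12) with 12 even, which has dimension 12(12-1)/2 = 66 and rank 12/2 = 6. In the classification of classical Lie algebras, the orthogonal algebra so(2n) in an even number of variables has type D_n; here n = 6, so the Dynkin diagram is a chain of 4 nodes with a fork of two nodes at one end (D_6). Hence the type is D_6.

D_6 (so(12))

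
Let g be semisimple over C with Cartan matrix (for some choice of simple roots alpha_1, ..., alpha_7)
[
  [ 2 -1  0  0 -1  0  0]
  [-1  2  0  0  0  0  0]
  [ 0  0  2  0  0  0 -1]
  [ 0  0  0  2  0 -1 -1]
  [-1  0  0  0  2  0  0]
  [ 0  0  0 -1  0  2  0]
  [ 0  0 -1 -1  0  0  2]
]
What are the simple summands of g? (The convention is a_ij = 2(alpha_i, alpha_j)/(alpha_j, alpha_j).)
The diagram associated to this matrix has two connected components: the simple roots {alpha_1, alpha_2, alpha_5} form a chain of 3 nodes with single edges (A_3), and {alpha_3, alpha_4, alpha_6, alpha_7} form a chain of 4 nodes with single edges (A_4). A semisimple Lie algebra decomposes uniquely as the direct sum of simple ideals, one per connected component of its Dynkin diagram, so g ≅ A_3 ⊕ A_4 (dimension 15 + 24 = 39).

type A_3 ⊕ type A_4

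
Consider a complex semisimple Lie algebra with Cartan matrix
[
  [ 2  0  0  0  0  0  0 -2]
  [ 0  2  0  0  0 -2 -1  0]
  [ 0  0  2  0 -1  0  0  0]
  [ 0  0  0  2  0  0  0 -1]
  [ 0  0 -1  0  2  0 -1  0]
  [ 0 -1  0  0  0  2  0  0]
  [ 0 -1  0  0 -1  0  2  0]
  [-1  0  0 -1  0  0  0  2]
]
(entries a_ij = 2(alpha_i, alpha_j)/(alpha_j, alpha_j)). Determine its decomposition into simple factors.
The diagram associated to this matrix has two connected components: the simple roots {alpha_2, alpha_3, alpha_5, alpha_6, alpha_7} form a chain of 5 nodes with a double edge at one end; the terminal node there is the unique short simple root (B_5), and {alpha_1, alpha_4, alpha_8} form a chain of 3 nodes with a double edge at one end; the terminal node there is the unique long simple root (C_3). A semisimple Lie algebra decomposes uniquely as the direct sum of simple ideals, one per connected component of its Dynkin diagram, so g ≅ B_5 ⊕ C_3 (dimension 55 + 21 = 76).

B_5 ⊕ C_3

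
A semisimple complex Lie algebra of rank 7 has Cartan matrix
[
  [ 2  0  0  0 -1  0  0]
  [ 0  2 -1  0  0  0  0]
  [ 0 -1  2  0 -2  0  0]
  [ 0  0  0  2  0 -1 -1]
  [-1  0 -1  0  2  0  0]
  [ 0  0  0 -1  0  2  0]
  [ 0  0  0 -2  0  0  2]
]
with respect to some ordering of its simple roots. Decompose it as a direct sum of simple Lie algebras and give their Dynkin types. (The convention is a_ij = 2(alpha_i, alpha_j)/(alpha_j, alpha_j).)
C_3 (sp(6)) + F_4

The diagram associated to this matrix has two connected components: the simple roots {alpha_4, alpha_6, alpha_7} form a chain of 3 nodes with a double edge at one end; the terminal node there is the unique long simple root (C_3), and {alpha_1, alpha_2, alpha_3, alpha_5} form a chain of 4 nodes with a double edge between the middle two (F_4). A semisimple Lie algebra decomposes uniquely as the direct sum of simple ideals, one per connected component of its Dynkin diagram, so g ≅ C_3 ⊕ F_4 (dimension 21 + 52 = 73).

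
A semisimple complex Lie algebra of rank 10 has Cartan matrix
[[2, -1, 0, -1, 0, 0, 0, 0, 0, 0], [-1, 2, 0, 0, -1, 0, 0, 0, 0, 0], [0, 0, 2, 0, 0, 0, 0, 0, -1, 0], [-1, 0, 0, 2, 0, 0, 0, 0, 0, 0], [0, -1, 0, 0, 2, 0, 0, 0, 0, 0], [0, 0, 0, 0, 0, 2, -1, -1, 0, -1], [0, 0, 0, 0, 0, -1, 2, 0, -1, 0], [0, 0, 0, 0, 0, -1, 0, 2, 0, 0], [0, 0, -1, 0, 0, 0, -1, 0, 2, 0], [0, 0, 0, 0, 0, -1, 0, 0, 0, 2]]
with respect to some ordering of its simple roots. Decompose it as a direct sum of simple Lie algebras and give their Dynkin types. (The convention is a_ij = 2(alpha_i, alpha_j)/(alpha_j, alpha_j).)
The diagram associated to this matrix has two connected components: the simple roots {alpha_1, alpha_2, alpha_4, alpha_5} form a chain of 4 nodes with single edges (A_4), and {alpha_3, alpha_6, alpha_7, alpha_8, alpha_9, alpha_10} form a chain of 4 nodes with a fork of two nodes at one end (D_6). A semisimple Lie algebra decomposes uniquely as the direct sum of simple ideals, one per connected component of its Dynkin diagram, so g ≅ A_4 ⊕ D_6 (dimension 24 + 66 = 90).

A_4 (sl(5)) ⊕ D_6 (so(12))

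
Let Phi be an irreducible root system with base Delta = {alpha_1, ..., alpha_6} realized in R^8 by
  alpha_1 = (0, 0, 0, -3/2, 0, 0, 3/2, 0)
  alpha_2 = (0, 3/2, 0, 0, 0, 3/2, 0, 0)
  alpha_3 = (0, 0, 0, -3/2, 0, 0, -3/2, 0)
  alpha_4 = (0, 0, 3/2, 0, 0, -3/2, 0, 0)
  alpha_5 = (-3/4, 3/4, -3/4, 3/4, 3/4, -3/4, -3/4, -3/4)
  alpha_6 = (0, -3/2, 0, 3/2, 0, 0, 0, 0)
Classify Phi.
Compute the Cartan integers a_ij = 2(alpha_i, alpha_j)/(alpha_j, alpha_j); the resulting 6x6 Cartan matrix is
[[2, 0, 0, 0, -1, -1], [0, 2, 0, -1, 0, -1], [0, 0, 2, 0, 0, -1], [0, -1, 0, 2, 0, 0], [-1, 0, 0, 0, 2, 0], [-1, -1, -1, 0, 0, 2]].
All simple roots have the same length, so the diagram is simply laced. The associated Dynkin diagram is a chain of 5 nodes with one extra node attached to the third node from one end (E_6), so the type is E_6.

E6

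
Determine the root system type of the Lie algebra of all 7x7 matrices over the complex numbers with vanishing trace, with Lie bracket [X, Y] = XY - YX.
A_6 (sl(7))

This is sl(7), which has dimension 7^2 - 1 = 48 and rank 7 - 1 = 6 (a Cartan subalgebra is the diagonal traceless matrices). In the classification of classical Lie algebras, the special linear algebra sl(n+1) has type A_n; here n = 6, so the Dynkin diagram is a chain of 6 nodes with single edges (A_6). Hence the type is A_6.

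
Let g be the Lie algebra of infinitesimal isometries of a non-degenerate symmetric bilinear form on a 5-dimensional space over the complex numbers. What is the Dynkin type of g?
This is so(5) with 5 odd, which has dimension 5(5-1)/2 = 10 and rank (5-1)/2 = 2. In the classification of classical Lie algebras, the orthogonal algebra so(2n+1) in an odd number of variables has type B_n; here n = 2, so the Dynkin diagram is a chain of 2 nodes with a double edge at one end; the terminal node there is the unique short simple root (B_2). Hence the type is B_2.

B2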